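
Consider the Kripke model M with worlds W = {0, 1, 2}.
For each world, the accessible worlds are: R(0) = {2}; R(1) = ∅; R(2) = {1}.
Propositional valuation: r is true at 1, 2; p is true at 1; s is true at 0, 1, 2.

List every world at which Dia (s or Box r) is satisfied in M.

Recall that Box ψ holds at a world iff ψ holds at every accessible world, and Dia ψ holds iff ψ holds at some accessible world.
Let φ = Dia (s or Box r). Evaluate φ at each world:
  0 (successors {2}): φ is true.
  1 (successors ∅): φ is false.
  2 (successors {1}): φ is true.
For instance, at 2:
  At 2: Dia (s or Box r) requires s or Box r at some successor in {1}.
    s or Box r holds at 1, so Dia (s or Box r) is true at 2.
      At 1: s is true, Box r is true, so s or Box r is true.
Satisfying worlds: {0, 2}

0, 2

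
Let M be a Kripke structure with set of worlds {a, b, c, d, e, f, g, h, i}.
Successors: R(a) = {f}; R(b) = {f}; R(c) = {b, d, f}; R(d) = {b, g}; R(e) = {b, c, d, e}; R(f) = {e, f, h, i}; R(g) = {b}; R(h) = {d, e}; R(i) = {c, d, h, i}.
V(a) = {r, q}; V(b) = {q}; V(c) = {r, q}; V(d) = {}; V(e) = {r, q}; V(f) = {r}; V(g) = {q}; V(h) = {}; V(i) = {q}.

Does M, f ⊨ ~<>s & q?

At f: ~<>s is true, q is false, so ~<>s & q is false.
  At f: <>s is false, so ~<>s is true.
    At f: <>s requires s at some successor in {e, f, h, i}.
      At e: s is false.
      At f: s is false.
      At h: s is false.
      At i: s is false.
    So <>s is false at f.

No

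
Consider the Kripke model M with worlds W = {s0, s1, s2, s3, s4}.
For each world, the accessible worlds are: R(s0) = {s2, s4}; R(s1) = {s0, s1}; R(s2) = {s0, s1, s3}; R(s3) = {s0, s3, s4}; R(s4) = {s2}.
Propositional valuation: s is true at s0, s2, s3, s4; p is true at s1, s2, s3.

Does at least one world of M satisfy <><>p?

Yes

Recall that <>ψ holds at a world iff ψ holds at some accessible world.
Let φ = <><>p. Evaluate φ at each world:
  s0 (successors {s2, s4}): φ is true.
  s1 (successors {s0, s1}): φ is true.
  s2 (successors {s0, s1, s3}): φ is true.
  s3 (successors {s0, s3, s4}): φ is true.
  s4 (successors {s2}): φ is true.
Detail at s0 (witness):
  At s0: <><>p requires <>p at some successor in {s2, s4}.
    <>p holds at s2, so <><>p is true at s0.
      At s2: <>p requires p at some successor in {s0, s1, s3}.
        p holds at s1, so <>p is true at s2.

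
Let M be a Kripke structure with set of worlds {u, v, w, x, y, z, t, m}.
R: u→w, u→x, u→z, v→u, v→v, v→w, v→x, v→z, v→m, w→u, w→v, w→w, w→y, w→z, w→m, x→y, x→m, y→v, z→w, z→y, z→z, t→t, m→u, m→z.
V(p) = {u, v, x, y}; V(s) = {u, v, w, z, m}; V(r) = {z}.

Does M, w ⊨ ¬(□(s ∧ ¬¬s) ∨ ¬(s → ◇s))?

Recall that □ψ holds at a world iff ψ holds at every accessible world, and ◇ψ holds iff ψ holds at some accessible world.
At w: □(s ∧ ¬¬s) ∨ ¬(s → ◇s) is false, so ¬(□(s ∧ ¬¬s) ∨ ¬(s → ◇s)) is true.
  At w: □(s ∧ ¬¬s) is false, ¬(s → ◇s) is false, so □(s ∧ ¬¬s) ∨ ¬(s → ◇s) is false.
    At w: □(s ∧ ¬¬s) requires s ∧ ¬¬s at every successor {u, v, w, y, z, m}.
      s ∧ ¬¬s fails at y, so □(s ∧ ¬¬s) is false at w.
    At w: s → ◇s is true, so ¬(s → ◇s) is false.
      At w: s is true, ◇s is true, so s → ◇s is true.

Yes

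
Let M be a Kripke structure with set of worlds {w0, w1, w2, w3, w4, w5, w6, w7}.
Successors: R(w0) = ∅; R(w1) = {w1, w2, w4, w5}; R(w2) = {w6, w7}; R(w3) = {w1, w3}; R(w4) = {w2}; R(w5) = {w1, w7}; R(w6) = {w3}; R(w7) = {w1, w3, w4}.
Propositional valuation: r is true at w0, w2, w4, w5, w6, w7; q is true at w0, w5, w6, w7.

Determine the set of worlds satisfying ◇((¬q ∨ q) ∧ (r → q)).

w1, w2, w3, w5, w6, w7

Recall that ◇ψ holds at a world iff ψ holds at some accessible world.
Let φ = ◇((¬q ∨ q) ∧ (r → q)). Evaluate φ at each world:
  w0 (successors ∅): φ is false.
  w1 (successors {w1, w2, w4, w5}): φ is true.
  w2 (successors {w6, w7}): φ is true.
  w3 (successors {w1, w3}): φ is true.
  w4 (successors {w2}): φ is false.
  w5 (successors {w1, w7}): φ is true.
  w6 (successors {w3}): φ is true.
  w7 (successors {w1, w3, w4}): φ is true.
For instance, at w1:
  At w1: ◇((¬q ∨ q) ∧ (r → q)) requires (¬q ∨ q) ∧ (r → q) at some successor in {w1, w2, w4, w5}.
    (¬q ∨ q) ∧ (r → q) holds at w1, so ◇((¬q ∨ q) ∧ (r → q)) is true at w1.
Satisfying worlds: {w1, w2, w3, w5, w6, w7}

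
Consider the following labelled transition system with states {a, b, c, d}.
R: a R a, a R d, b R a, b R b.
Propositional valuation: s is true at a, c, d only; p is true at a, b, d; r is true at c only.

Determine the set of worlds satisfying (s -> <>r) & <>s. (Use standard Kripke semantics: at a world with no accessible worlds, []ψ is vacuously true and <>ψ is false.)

b

Recall that <>ψ holds at a world iff ψ holds at some accessible world.
Let φ = (s -> <>r) & <>s. Evaluate φ at each world:
  a (successors {a, d}): φ is false.
  b (successors {a, b}): φ is true.
  c (successors ∅): φ is false.
  d (successors ∅): φ is false.
For instance, at b:
  At b: s -> <>r is true, <>s is true, so (s -> <>r) & <>s is true.
    At b: s is false, <>r is false, so s -> <>r is true.
      At b: <>r requires r at some successor in {a, b}.
        At a: r is false.
        At b: r is false.
      So <>r is false at b.
    At b: <>s requires s at some successor in {a, b}.
      s holds at a, so <>s is true at b.
Satisfying worlds: {b}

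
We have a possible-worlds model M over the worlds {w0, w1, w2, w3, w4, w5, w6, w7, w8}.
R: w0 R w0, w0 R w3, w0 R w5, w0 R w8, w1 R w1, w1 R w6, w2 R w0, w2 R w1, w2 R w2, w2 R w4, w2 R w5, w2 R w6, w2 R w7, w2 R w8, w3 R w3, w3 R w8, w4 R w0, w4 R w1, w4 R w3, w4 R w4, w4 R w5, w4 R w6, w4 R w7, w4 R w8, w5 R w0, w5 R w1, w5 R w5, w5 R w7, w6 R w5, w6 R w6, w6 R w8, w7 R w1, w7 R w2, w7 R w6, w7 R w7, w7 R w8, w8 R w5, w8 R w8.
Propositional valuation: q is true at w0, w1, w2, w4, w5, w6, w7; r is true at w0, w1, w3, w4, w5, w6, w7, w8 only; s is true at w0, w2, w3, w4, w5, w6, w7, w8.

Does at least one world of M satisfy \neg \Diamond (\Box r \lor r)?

No

Let φ = \neg \Diamond (\Box r \lor r). Evaluate φ at each world:
  w0 (successors {w0, w3, w5, w8}): φ is false.
  w1 (successors {w1, w6}): φ is false.
  w2 (successors {w0, w1, w2, w4, w5, w6, w7, w8}): φ is false.
  w3 (successors {w3, w8}): φ is false.
  w4 (successors {w0, w1, w3, w4, w5, w6, w7, w8}): φ is false.
  w5 (successors {w0, w1, w5, w7}): φ is false.
  w6 (successors {w5, w6, w8}): φ is false.
  w7 (successors {w1, w2, w6, w7, w8}): φ is false.
  w8 (successors {w5, w8}): φ is false.
For instance, at w5:
  At w5: \Diamond (\Box r \lor r) is true, so \neg \Diamond (\Box r \lor r) is false.
    At w5: \Diamond (\Box r \lor r) requires \Box r \lor r at some successor in {w0, w1, w5, w7}.
      \Box r \lor r holds at w0, so \Diamond (\Box r \lor r) is true at w5.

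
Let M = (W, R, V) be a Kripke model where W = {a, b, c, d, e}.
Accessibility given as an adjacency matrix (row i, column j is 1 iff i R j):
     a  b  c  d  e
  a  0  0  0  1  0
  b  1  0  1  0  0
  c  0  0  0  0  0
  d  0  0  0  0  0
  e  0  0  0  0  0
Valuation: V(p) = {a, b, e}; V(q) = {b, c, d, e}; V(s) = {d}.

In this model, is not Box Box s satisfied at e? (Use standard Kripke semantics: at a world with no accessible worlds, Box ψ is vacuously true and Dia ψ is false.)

No

At e: Box Box s is true, so not Box Box s is false.
  At e: no accessible worlds, so Box Box s holds vacuously.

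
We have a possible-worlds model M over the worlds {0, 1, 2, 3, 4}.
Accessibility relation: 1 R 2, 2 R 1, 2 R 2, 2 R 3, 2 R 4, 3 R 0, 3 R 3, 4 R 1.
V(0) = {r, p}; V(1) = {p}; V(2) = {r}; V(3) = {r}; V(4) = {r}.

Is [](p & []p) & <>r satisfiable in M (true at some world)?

Let φ = [](p & []p) & <>r. Evaluate φ at each world:
  0 (successors ∅): φ is false.
  1 (successors {2}): φ is false.
  2 (successors {1, 2, 3, 4}): φ is false.
  3 (successors {0, 3}): φ is false.
  4 (successors {1}): φ is false.
For instance, at 1:
  At 1: [](p & []p) is false, <>r is true, so [](p & []p) & <>r is false.
    At 1: [](p & []p) requires p & []p at every successor {2}.
      p & []p fails at 2, so [](p & []p) is false at 1.
    At 1: <>r requires r at some successor in {2}.
      r holds at 2, so <>r is true at 1.

No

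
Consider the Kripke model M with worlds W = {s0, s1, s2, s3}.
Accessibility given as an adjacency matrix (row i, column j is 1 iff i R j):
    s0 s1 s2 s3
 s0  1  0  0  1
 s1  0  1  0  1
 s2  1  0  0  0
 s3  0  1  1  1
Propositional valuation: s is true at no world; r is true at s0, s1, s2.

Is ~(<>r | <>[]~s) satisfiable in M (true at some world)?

No

Let φ = ~(<>r | <>[]~s). Evaluate φ at each world:
  s0 (successors {s0, s3}): φ is false.
  s1 (successors {s1, s3}): φ is false.
  s2 (successors {s0}): φ is false.
  s3 (successors {s1, s2, s3}): φ is false.
For instance, at s3:
  At s3: <>r | <>[]~s is true, so ~(<>r | <>[]~s) is false.
    At s3: <>r is true, <>[]~s is true, so <>r | <>[]~s is true.
      At s3: <>r requires r at some successor in {s1, s2, s3}.
        r holds at s1, so <>r is true at s3.
      At s3: <>[]~s requires []~s at some successor in {s1, s2, s3}.
        []~s holds at s1, so <>[]~s is true at s3.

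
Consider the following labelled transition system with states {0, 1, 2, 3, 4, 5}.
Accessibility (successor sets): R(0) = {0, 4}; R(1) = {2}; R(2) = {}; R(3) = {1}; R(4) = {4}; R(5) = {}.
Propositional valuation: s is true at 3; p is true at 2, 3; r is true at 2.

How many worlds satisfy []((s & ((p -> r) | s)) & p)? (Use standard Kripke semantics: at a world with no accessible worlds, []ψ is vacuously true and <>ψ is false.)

2

Let φ = []((s & ((p -> r) | s)) & p). Evaluate φ at each world:
  0 (successors {0, 4}): φ is false.
  1 (successors {2}): φ is false.
  2 (successors ∅): φ is true.
  3 (successors {1}): φ is false.
  4 (successors {4}): φ is false.
  5 (successors ∅): φ is true.
For instance, at 1:
  At 1: []((s & ((p -> r) | s)) & p) requires (s & ((p -> r) | s)) & p at every successor {2}.
    (s & ((p -> r) | s)) & p fails at 2, so []((s & ((p -> r) | s)) & p) is false at 1.
Satisfying worlds: {2, 5}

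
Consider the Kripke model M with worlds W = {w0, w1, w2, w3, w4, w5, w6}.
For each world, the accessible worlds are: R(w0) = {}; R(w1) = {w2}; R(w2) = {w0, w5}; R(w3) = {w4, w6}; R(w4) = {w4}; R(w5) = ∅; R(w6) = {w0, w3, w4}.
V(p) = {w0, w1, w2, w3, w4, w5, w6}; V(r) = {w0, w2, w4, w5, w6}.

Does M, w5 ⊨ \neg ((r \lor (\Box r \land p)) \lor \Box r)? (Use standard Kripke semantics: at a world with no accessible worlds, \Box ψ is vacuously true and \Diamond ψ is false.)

No

At w5: (r \lor (\Box r \land p)) \lor \Box r is true, so \neg ((r \lor (\Box r \land p)) \lor \Box r) is false.
  At w5: r \lor (\Box r \land p) is true, \Box r is true, so (r \lor (\Box r \land p)) \lor \Box r is true.
    At w5: r is true, \Box r \land p is true, so r \lor (\Box r \land p) is true.
      At w5: \Box r is true, p is true, so \Box r \land p is true.
    At w5: no accessible worlds, so \Box r holds vacuously.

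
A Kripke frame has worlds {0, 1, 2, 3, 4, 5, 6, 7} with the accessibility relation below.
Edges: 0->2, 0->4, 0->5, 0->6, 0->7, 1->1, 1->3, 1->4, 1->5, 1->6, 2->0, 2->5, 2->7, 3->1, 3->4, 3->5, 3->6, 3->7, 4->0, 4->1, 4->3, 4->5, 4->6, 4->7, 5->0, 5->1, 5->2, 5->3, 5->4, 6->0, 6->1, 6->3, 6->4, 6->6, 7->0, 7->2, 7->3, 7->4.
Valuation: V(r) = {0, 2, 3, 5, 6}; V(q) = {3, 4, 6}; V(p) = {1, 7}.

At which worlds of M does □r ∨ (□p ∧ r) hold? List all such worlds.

Let φ = □r ∨ (□p ∧ r). Evaluate φ at each world:
  0 (successors {2, 4, 5, 6, 7}): φ is false.
  1 (successors {1, 3, 4, 5, 6}): φ is false.
  2 (successors {0, 5, 7}): φ is false.
  3 (successors {1, 4, 5, 6, 7}): φ is false.
  4 (successors {0, 1, 3, 5, 6, 7}): φ is false.
  5 (successors {0, 1, 2, 3, 4}): φ is false.
  6 (successors {0, 1, 3, 4, 6}): φ is false.
  7 (successors {0, 2, 3, 4}): φ is false.
For instance, at 0:
  At 0: □r is false, □p ∧ r is false, so □r ∨ (□p ∧ r) is false.
    At 0: □r requires r at every successor {2, 4, 5, 6, 7}.
      r fails at 4, so □r is false at 0.
    At 0: □p is false, r is true, so □p ∧ r is false.
      At 0: □p requires p at every successor {2, 4, 5, 6, 7}.
        p fails at 2, so □p is false at 0.
Satisfying worlds: none.

none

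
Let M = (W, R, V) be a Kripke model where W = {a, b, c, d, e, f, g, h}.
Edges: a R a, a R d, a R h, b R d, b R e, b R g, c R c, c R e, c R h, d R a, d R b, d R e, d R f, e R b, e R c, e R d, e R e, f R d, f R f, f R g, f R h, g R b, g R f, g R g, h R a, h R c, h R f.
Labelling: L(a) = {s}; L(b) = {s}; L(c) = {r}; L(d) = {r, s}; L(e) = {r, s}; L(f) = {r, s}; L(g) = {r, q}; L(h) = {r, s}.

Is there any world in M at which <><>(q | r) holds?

Yes

Let φ = <><>(q | r). Evaluate φ at each world:
  a (successors {a, d, h}): φ is true.
  b (successors {d, e, g}): φ is true.
  c (successors {c, e, h}): φ is true.
  d (successors {a, b, e, f}): φ is true.
  e (successors {b, c, d, e}): φ is true.
  f (successors {d, f, g, h}): φ is true.
  g (successors {b, f, g}): φ is true.
  h (successors {a, c, f}): φ is true.
Detail at a (witness):
  At a: <><>(q | r) requires <>(q | r) at some successor in {a, d, h}.
    <>(q | r) holds at a, so <><>(q | r) is true at a.
      At a: <>(q | r) requires q | r at some successor in {a, d, h}.
        q | r holds at d, so <>(q | r) is true at a.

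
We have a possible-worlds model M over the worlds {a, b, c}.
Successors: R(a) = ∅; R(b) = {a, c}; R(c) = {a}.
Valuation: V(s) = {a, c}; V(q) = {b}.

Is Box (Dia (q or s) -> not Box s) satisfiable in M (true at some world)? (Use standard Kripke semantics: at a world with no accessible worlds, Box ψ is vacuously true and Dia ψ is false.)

Recall that Box ψ holds at a world iff ψ holds at every accessible world, and Dia ψ holds iff ψ holds at some accessible world.
Let φ = Box (Dia (q or s) -> not Box s). Evaluate φ at each world:
  a (successors ∅): φ is true.
  b (successors {a, c}): φ is false.
  c (successors {a}): φ is true.
Detail at a (witness):
  At a: no accessible worlds, so Box (Dia (q or s) -> not Box s) holds vacuously.

Yes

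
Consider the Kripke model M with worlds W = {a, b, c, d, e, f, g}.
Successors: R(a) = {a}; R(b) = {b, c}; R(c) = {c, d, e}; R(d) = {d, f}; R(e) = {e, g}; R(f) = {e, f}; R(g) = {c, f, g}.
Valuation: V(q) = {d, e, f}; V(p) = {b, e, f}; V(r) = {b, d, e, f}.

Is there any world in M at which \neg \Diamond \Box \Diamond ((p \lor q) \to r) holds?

Let φ = \neg \Diamond \Box \Diamond ((p \lor q) \to r). Evaluate φ at each world:
  a (successors {a}): φ is false.
  b (successors {b, c}): φ is false.
  c (successors {c, d, e}): φ is false.
  d (successors {d, f}): φ is false.
  e (successors {e, g}): φ is false.
  f (successors {e, f}): φ is false.
  g (successors {c, f, g}): φ is false.
For instance, at e:
  At e: \Diamond \Box \Diamond ((p \lor q) \to r) is true, so \neg \Diamond \Box \Diamond ((p \lor q) \to r) is false.
    At e: \Diamond \Box \Diamond ((p \lor q) \to r) requires \Box \Diamond ((p \lor q) \to r) at some successor in {e, g}.
      \Box \Diamond ((p \lor q) \to r) holds at e, so \Diamond \Box \Diamond ((p \lor q) \to r) is true at e.

No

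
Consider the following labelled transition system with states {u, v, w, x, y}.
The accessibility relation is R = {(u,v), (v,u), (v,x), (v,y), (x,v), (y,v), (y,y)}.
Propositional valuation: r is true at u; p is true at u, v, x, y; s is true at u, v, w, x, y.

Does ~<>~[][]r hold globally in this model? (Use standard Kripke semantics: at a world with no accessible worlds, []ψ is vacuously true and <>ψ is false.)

No

Let φ = ~<>~[][]r. Evaluate φ at each world:
  u (successors {v}): φ is false.
  v (successors {u, x, y}): φ is false.
  w (successors ∅): φ is true.
  x (successors {v}): φ is false.
  y (successors {v, y}): φ is false.
Detail at u (counterexample):
  At u: <>~[][]r is true, so ~<>~[][]r is false.
    At u: <>~[][]r requires ~[][]r at some successor in {v}.
      ~[][]r holds at v, so <>~[][]r is true at u.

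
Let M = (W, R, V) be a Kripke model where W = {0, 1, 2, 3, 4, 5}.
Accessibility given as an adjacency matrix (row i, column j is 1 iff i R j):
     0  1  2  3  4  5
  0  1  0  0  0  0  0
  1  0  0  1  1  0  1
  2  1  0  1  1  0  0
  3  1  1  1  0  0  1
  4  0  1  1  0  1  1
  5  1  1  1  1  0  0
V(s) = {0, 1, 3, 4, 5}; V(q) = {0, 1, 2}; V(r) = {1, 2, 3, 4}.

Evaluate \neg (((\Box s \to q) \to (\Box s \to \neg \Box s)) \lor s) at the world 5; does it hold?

No

At 5: ((\Box s \to q) \to (\Box s \to \neg \Box s)) \lor s is true, so \neg (((\Box s \to q) \to (\Box s \to \neg \Box s)) \lor s) is false.
  At 5: (\Box s \to q) \to (\Box s \to \neg \Box s) is true, s is true, so ((\Box s \to q) \to (\Box s \to \neg \Box s)) \lor s is true.
    At 5: \Box s \to q is true, \Box s \to \neg \Box s is true, so (\Box s \to q) \to (\Box s \to \neg \Box s) is true.
      At 5: \Box s is false, q is false, so \Box s \to q is true.
      At 5: \Box s is false, \neg \Box s is true, so \Box s \to \neg \Box s is true.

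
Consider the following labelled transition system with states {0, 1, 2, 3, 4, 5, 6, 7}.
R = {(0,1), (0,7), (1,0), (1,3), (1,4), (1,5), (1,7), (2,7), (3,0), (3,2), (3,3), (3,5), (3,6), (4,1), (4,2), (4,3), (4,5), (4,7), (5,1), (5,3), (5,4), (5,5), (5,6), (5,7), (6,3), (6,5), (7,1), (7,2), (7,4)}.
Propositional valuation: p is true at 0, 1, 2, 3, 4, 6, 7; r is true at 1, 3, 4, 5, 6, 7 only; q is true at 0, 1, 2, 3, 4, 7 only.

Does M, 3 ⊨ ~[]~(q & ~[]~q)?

At 3: []~(q & ~[]~q) is false, so ~[]~(q & ~[]~q) is true.
  At 3: []~(q & ~[]~q) requires ~(q & ~[]~q) at every successor {0, 2, 3, 5, 6}.
    ~(q & ~[]~q) fails at 0, so []~(q & ~[]~q) is false at 3.
      At 0: q & ~[]~q is true, so ~(q & ~[]~q) is false.

Yes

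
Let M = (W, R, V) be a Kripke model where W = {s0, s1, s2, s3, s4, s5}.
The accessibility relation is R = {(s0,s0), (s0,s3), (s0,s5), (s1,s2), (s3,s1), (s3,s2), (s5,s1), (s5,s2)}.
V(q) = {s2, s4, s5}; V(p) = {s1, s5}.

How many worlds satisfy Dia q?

Recall that Dia ψ holds at a world iff ψ holds at some accessible world.
Let φ = Dia q. Evaluate φ at each world:
  s0 (successors {s0, s3, s5}): φ is true.
  s1 (successors {s2}): φ is true.
  s2 (successors ∅): φ is false.
  s3 (successors {s1, s2}): φ is true.
  s4 (successors ∅): φ is false.
  s5 (successors {s1, s2}): φ is true.
For instance, at s1:
  At s1: Dia q requires q at some successor in {s2}.
    q holds at s2, so Dia q is true at s1.
Satisfying worlds: {s0, s1, s3, s5}

4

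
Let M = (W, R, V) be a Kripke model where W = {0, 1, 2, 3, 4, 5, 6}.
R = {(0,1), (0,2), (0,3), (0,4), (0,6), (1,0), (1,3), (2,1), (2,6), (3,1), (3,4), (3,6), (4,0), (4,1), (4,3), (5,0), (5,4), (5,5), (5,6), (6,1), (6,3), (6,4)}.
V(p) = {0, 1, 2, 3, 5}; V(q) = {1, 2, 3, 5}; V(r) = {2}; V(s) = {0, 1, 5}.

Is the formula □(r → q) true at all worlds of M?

Let φ = □(r → q). Evaluate φ at each world:
  0 (successors {1, 2, 3, 4, 6}): φ is true.
  1 (successors {0, 3}): φ is true.
  2 (successors {1, 6}): φ is true.
  3 (successors {1, 4, 6}): φ is true.
  4 (successors {0, 1, 3}): φ is true.
  5 (successors {0, 4, 5, 6}): φ is true.
  6 (successors {1, 3, 4}): φ is true.
For instance, at 4:
  At 4: □(r → q) requires r → q at every successor {0, 1, 3}.
    At 0: r → q is true.
    At 1: r → q is true.
    At 3: r → q is true.
  So □(r → q) is true at 4.

Yes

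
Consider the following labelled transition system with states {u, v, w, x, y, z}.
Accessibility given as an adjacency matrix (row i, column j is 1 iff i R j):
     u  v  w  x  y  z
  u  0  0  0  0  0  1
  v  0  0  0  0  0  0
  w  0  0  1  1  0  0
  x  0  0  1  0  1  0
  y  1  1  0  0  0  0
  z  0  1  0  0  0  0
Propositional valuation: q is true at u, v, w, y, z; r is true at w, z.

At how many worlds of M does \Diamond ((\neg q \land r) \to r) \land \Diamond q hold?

Let φ = \Diamond ((\neg q \land r) \to r) \land \Diamond q. Evaluate φ at each world:
  u (successors {z}): φ is true.
  v (successors ∅): φ is false.
  w (successors {w, x}): φ is true.
  x (successors {w, y}): φ is true.
  y (successors {u, v}): φ is true.
  z (successors {v}): φ is true.
For instance, at x:
  At x: \Diamond ((\neg q \land r) \to r) is true, \Diamond q is true, so \Diamond ((\neg q \land r) \to r) \land \Diamond q is true.
    At x: \Diamond ((\neg q \land r) \to r) requires (\neg q \land r) \to r at some successor in {w, y}.
      (\neg q \land r) \to r holds at w, so \Diamond ((\neg q \land r) \to r) is true at x.
    At x: \Diamond q requires q at some successor in {w, y}.
      q holds at w, so \Diamond q is true at x.
Satisfying worlds: {u, w, x, y, z}

5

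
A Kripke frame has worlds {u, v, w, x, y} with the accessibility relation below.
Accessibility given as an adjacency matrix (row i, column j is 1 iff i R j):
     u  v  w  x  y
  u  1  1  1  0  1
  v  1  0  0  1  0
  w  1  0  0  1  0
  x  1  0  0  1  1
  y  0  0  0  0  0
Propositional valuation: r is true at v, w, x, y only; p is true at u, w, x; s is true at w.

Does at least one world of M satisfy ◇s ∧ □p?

No

Let φ = ◇s ∧ □p. Evaluate φ at each world:
  u (successors {u, v, w, y}): φ is false.
  v (successors {u, x}): φ is false.
  w (successors {u, x}): φ is false.
  x (successors {u, x, y}): φ is false.
  y (successors ∅): φ is false.
For instance, at w:
  At w: ◇s is false, □p is true, so ◇s ∧ □p is false.
    At w: ◇s requires s at some successor in {u, x}.
      At u: s is false.
      At x: s is false.
    So ◇s is false at w.
    At w: □p requires p at every successor {u, x}.
      At u: p is true.
      At x: p is true.
    So □p is true at w.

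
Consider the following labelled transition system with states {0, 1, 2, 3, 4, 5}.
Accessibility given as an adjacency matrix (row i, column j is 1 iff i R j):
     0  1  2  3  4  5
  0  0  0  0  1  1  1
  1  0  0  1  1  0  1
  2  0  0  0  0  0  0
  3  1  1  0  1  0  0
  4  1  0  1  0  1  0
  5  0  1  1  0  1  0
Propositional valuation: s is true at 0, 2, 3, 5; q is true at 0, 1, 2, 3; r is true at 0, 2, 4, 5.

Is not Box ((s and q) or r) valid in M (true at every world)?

Recall that Box ψ holds at a world iff ψ holds at every accessible world, and Dia ψ holds iff ψ holds at some accessible world.
Let φ = not Box ((s and q) or r). Evaluate φ at each world:
  0 (successors {3, 4, 5}): φ is false.
  1 (successors {2, 3, 5}): φ is false.
  2 (successors ∅): φ is false.
  3 (successors {0, 1, 3}): φ is true.
  4 (successors {0, 2, 4}): φ is false.
  5 (successors {1, 2, 4}): φ is true.
Detail at 0 (counterexample):
  At 0: Box ((s and q) or r) is true, so not Box ((s and q) or r) is false.
    At 0: Box ((s and q) or r) requires (s and q) or r at every successor {3, 4, 5}.
      At 3: (s and q) or r is true.
      At 4: (s and q) or r is true.
      At 5: (s and q) or r is true.
    So Box ((s and q) or r) is true at 0.

No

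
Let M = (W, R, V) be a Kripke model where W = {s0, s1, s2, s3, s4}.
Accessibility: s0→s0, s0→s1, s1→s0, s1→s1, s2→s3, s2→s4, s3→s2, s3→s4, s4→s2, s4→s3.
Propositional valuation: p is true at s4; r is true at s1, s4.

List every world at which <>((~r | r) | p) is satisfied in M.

Recall that <>ψ holds at a world iff ψ holds at some accessible world.
Let φ = <>((~r | r) | p). Evaluate φ at each world:
  s0 (successors {s0, s1}): φ is true.
  s1 (successors {s0, s1}): φ is true.
  s2 (successors {s3, s4}): φ is true.
  s3 (successors {s2, s4}): φ is true.
  s4 (successors {s2, s3}): φ is true.
For instance, at s2:
  At s2: <>((~r | r) | p) requires (~r | r) | p at some successor in {s3, s4}.
    (~r | r) | p holds at s3, so <>((~r | r) | p) is true at s2.
Satisfying worlds: {s0, s1, s2, s3, s4}

s0, s1, s2, s3, s4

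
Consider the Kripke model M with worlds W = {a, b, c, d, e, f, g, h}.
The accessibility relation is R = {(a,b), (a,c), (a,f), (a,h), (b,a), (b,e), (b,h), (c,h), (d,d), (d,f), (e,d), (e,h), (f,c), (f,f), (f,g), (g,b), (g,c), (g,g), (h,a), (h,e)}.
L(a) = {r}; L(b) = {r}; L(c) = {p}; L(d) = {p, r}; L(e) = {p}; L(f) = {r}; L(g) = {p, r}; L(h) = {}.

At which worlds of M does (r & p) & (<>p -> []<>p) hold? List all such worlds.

d

Recall that []ψ holds at a world iff ψ holds at every accessible world, and <>ψ holds iff ψ holds at some accessible world.
Let φ = (r & p) & (<>p -> []<>p). Evaluate φ at each world:
  a (successors {b, c, f, h}): φ is false.
  b (successors {a, e, h}): φ is false.
  c (successors {h}): φ is false.
  d (successors {d, f}): φ is true.
  e (successors {d, h}): φ is false.
  f (successors {c, f, g}): φ is false.
  g (successors {b, c, g}): φ is false.
  h (successors {a, e}): φ is false.
For instance, at g:
  At g: r & p is true, <>p -> []<>p is false, so (r & p) & (<>p -> []<>p) is false.
    At g: <>p is true, []<>p is false, so <>p -> []<>p is false.
      At g: <>p requires p at some successor in {b, c, g}.
        p holds at c, so <>p is true at g.
      At g: []<>p requires <>p at every successor {b, c, g}.
        <>p fails at c, so []<>p is false at g.
Satisfying worlds: {d}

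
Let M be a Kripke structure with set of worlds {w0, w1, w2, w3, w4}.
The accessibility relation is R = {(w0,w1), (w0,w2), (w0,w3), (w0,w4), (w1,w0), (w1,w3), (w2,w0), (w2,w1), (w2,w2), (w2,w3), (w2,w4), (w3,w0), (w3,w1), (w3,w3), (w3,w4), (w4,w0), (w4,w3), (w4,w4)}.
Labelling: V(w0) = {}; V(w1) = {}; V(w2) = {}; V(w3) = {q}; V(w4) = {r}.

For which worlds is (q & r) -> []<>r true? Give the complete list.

Let φ = (q & r) -> []<>r. Evaluate φ at each world:
  w0 (successors {w1, w2, w3, w4}): φ is true.
  w1 (successors {w0, w3}): φ is true.
  w2 (successors {w0, w1, w2, w3, w4}): φ is true.
  w3 (successors {w0, w1, w3, w4}): φ is true.
  w4 (successors {w0, w3, w4}): φ is true.
For instance, at w1:
  At w1: q & r is false, []<>r is true, so (q & r) -> []<>r is true.
    At w1: []<>r requires <>r at every successor {w0, w3}.
      At w0: <>r is true.
      At w3: <>r is true.
    So []<>r is true at w1.
Satisfying worlds: {w0, w1, w2, w3, w4}

w0, w1, w2, w3, w4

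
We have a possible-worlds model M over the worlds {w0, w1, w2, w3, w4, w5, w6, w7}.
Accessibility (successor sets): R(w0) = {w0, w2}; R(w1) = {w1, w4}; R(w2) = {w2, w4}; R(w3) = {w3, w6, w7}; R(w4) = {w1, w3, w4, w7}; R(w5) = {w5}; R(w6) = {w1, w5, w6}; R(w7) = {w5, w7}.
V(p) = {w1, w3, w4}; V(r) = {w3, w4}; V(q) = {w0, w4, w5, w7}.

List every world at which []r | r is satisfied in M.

w3, w4

Recall that []ψ holds at a world iff ψ holds at every accessible world, and <>ψ holds iff ψ holds at some accessible world.
Let φ = []r | r. Evaluate φ at each world:
  w0 (successors {w0, w2}): φ is false.
  w1 (successors {w1, w4}): φ is false.
  w2 (successors {w2, w4}): φ is false.
  w3 (successors {w3, w6, w7}): φ is true.
  w4 (successors {w1, w3, w4, w7}): φ is true.
  w5 (successors {w5}): φ is false.
  w6 (successors {w1, w5, w6}): φ is false.
  w7 (successors {w5, w7}): φ is false.
For instance, at w3:
  At w3: []r is false, r is true, so []r | r is true.
    At w3: []r requires r at every successor {w3, w6, w7}.
      r fails at w6, so []r is false at w3.
Satisfying worlds: {w3, w4}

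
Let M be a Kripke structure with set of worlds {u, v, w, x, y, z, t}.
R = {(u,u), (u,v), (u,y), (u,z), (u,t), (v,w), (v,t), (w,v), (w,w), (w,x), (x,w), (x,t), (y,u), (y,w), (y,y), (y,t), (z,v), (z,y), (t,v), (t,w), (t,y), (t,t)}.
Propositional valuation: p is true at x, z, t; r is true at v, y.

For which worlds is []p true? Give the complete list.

Let φ = []p. Evaluate φ at each world:
  u (successors {u, v, y, z, t}): φ is false.
  v (successors {w, t}): φ is false.
  w (successors {v, w, x}): φ is false.
  x (successors {w, t}): φ is false.
  y (successors {u, w, y, t}): φ is false.
  z (successors {v, y}): φ is false.
  t (successors {v, w, y, t}): φ is false.
For instance, at v:
  At v: []p requires p at every successor {w, t}.
    p fails at w, so []p is false at v.
Satisfying worlds: none.

none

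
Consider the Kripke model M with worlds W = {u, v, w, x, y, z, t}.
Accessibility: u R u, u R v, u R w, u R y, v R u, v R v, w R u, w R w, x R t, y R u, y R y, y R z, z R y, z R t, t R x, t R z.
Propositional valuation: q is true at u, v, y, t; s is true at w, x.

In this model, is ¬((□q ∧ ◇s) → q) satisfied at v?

Recall that □ψ holds at a world iff ψ holds at every accessible world, and ◇ψ holds iff ψ holds at some accessible world.
At v: (□q ∧ ◇s) → q is true, so ¬((□q ∧ ◇s) → q) is false.
  At v: □q ∧ ◇s is false, q is true, so (□q ∧ ◇s) → q is true.
    At v: □q is true, ◇s is false, so □q ∧ ◇s is false.
      At v: □q requires q at every successor {u, v}.
        At u: q is true.
        At v: q is true.
      So □q is true at v.
      At v: ◇s requires s at some successor in {u, v}.
        At u: s is false.
        At v: s is false.
      So ◇s is false at v.

No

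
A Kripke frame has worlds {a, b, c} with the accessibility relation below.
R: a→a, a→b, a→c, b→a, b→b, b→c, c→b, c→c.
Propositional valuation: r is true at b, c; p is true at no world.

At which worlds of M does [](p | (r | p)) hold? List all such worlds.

c

Let φ = [](p | (r | p)). Evaluate φ at each world:
  a (successors {a, b, c}): φ is false.
  b (successors {a, b, c}): φ is false.
  c (successors {b, c}): φ is true.
For instance, at b:
  At b: [](p | (r | p)) requires p | (r | p) at every successor {a, b, c}.
    p | (r | p) fails at a, so [](p | (r | p)) is false at b.
Satisfying worlds: {c}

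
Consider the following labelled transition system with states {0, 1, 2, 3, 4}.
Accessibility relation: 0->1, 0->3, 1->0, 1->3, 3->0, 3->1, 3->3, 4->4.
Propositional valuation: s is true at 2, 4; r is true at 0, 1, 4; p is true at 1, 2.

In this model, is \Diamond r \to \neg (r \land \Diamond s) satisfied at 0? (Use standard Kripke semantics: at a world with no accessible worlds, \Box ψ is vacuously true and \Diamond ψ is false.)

Yes

At 0: \Diamond r is true, \neg (r \land \Diamond s) is true, so \Diamond r \to \neg (r \land \Diamond s) is true.
  At 0: \Diamond r requires r at some successor in {1, 3}.
    r holds at 1, so \Diamond r is true at 0.
  At 0: r \land \Diamond s is false, so \neg (r \land \Diamond s) is true.
    At 0: r is true, \Diamond s is false, so r \land \Diamond s is false.
      At 0: \Diamond s requires s at some successor in {1, 3}.
        At 1: s is false.
        At 3: s is false.
      So \Diamond s is false at 0.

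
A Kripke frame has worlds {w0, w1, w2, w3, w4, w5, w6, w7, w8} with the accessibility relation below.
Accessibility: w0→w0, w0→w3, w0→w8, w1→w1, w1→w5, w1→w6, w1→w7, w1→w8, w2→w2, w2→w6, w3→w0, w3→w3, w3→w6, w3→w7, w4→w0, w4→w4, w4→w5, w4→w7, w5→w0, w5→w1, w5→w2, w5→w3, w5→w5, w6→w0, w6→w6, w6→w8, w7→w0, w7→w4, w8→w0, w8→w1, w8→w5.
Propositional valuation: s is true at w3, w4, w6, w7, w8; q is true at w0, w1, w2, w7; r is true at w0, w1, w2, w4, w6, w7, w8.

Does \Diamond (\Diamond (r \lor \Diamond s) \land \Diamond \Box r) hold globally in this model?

Let φ = \Diamond (\Diamond (r \lor \Diamond s) \land \Diamond \Box r). Evaluate φ at each world:
  w0 (successors {w0, w3, w8}): φ is true.
  w1 (successors {w1, w5, w6, w7, w8}): φ is true.
  w2 (successors {w2, w6}): φ is true.
  w3 (successors {w0, w3, w6, w7}): φ is true.
  w4 (successors {w0, w4, w5, w7}): φ is true.
  w5 (successors {w0, w1, w2, w3, w5}): φ is true.
  w6 (successors {w0, w6, w8}): φ is true.
  w7 (successors {w0, w4}): φ is true.
  w8 (successors {w0, w1, w5}): φ is true.
For instance, at w4:
  At w4: \Diamond (\Diamond (r \lor \Diamond s) \land \Diamond \Box r) requires \Diamond (r \lor \Diamond s) \land \Diamond \Box r at some successor in {w0, w4, w5, w7}.
    \Diamond (r \lor \Diamond s) \land \Diamond \Box r holds at w4, so \Diamond (\Diamond (r \lor \Diamond s) \land \Diamond \Box r) is true at w4.
      At w4: \Diamond (r \lor \Diamond s) is true, \Diamond \Box r is true, so \Diamond (r \lor \Diamond s) \land \Diamond \Box r is true.

Yes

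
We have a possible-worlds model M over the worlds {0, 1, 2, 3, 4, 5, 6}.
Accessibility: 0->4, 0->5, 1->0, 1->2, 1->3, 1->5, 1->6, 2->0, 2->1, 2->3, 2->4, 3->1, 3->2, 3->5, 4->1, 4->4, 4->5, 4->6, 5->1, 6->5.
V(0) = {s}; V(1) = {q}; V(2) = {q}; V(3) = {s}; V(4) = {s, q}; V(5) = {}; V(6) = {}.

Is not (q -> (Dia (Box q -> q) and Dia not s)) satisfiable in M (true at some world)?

No

Let φ = not (q -> (Dia (Box q -> q) and Dia not s)). Evaluate φ at each world:
  0 (successors {4, 5}): φ is false.
  1 (successors {0, 2, 3, 5, 6}): φ is false.
  2 (successors {0, 1, 3, 4}): φ is false.
  3 (successors {1, 2, 5}): φ is false.
  4 (successors {1, 4, 5, 6}): φ is false.
  5 (successors {1}): φ is false.
  6 (successors {5}): φ is false.
For instance, at 0:
  At 0: q -> (Dia (Box q -> q) and Dia not s) is true, so not (q -> (Dia (Box q -> q) and Dia not s)) is false.
    At 0: q is false, Dia (Box q -> q) and Dia not s is true, so q -> (Dia (Box q -> q) and Dia not s) is true.
      At 0: Dia (Box q -> q) is true, Dia not s is true, so Dia (Box q -> q) and Dia not s is true.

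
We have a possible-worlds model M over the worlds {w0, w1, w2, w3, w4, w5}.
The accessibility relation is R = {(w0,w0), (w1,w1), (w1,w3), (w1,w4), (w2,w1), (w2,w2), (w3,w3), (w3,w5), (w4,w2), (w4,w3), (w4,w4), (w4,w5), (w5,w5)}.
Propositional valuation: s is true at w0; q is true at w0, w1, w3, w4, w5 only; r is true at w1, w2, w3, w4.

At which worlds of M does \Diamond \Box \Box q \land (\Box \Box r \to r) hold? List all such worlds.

Let φ = \Diamond \Box \Box q \land (\Box \Box r \to r). Evaluate φ at each world:
  w0 (successors {w0}): φ is true.
  w1 (successors {w1, w3, w4}): φ is true.
  w2 (successors {w1, w2}): φ is false.
  w3 (successors {w3, w5}): φ is true.
  w4 (successors {w2, w3, w4, w5}): φ is true.
  w5 (successors {w5}): φ is true.
For instance, at w1:
  At w1: \Diamond \Box \Box q is true, \Box \Box r \to r is true, so \Diamond \Box \Box q \land (\Box \Box r \to r) is true.
    At w1: \Diamond \Box \Box q requires \Box \Box q at some successor in {w1, w3, w4}.
      \Box \Box q holds at w3, so \Diamond \Box \Box q is true at w1.
    At w1: \Box \Box r is false, r is true, so \Box \Box r \to r is true.
      At w1: \Box \Box r requires \Box r at every successor {w1, w3, w4}.
        \Box r fails at w3, so \Box \Box r is false at w1.
Satisfying worlds: {w0, w1, w3, w4, w5}

w0, w1, w3, w4, w5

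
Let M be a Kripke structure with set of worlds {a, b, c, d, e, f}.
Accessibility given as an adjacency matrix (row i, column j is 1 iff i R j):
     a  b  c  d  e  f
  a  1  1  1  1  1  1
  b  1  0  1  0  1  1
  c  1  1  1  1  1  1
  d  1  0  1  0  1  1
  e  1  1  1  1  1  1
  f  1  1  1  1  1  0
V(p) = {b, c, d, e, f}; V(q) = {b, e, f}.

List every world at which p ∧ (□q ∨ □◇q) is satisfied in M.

Let φ = p ∧ (□q ∨ □◇q). Evaluate φ at each world:
  a (successors {a, b, c, d, e, f}): φ is false.
  b (successors {a, c, e, f}): φ is true.
  c (successors {a, b, c, d, e, f}): φ is true.
  d (successors {a, c, e, f}): φ is true.
  e (successors {a, b, c, d, e, f}): φ is true.
  f (successors {a, b, c, d, e}): φ is true.
For instance, at e:
  At e: p is true, □q ∨ □◇q is true, so p ∧ (□q ∨ □◇q) is true.
    At e: □q is false, □◇q is true, so □q ∨ □◇q is true.
      At e: □q requires q at every successor {a, b, c, d, e, f}.
        q fails at a, so □q is false at e.
      At e: □◇q requires ◇q at every successor {a, b, c, d, e, f}.
        At a: ◇q is true.
        At b: ◇q is true.
        At c: ◇q is true.
        At d: ◇q is true.
        At e: ◇q is true.
        At f: ◇q is true.
      So □◇q is true at e.
Satisfying worlds: {b, c, d, e, f}

b, c, d, e, f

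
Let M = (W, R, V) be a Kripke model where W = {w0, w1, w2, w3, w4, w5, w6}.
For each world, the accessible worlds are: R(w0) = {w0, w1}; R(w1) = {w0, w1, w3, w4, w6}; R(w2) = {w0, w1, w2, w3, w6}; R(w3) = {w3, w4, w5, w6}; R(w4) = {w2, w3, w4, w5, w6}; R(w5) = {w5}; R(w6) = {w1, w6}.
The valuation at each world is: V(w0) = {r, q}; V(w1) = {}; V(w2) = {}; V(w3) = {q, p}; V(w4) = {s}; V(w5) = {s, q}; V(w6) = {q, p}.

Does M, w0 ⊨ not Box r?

At w0: Box r is false, so not Box r is true.
  At w0: Box r requires r at every successor {w0, w1}.
    r fails at w1, so Box r is false at w0.

Yes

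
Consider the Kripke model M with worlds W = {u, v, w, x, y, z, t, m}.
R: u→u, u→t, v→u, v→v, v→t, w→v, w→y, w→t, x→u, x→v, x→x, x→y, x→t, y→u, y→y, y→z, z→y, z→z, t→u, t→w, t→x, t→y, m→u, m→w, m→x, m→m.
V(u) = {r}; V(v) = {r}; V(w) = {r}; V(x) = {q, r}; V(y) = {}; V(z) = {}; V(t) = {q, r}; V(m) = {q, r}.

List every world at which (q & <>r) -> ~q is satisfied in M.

u, v, w, y, z

Let φ = (q & <>r) -> ~q. Evaluate φ at each world:
  u (successors {u, t}): φ is true.
  v (successors {u, v, t}): φ is true.
  w (successors {v, y, t}): φ is true.
  x (successors {u, v, x, y, t}): φ is false.
  y (successors {u, y, z}): φ is true.
  z (successors {y, z}): φ is true.
  t (successors {u, w, x, y}): φ is false.
  m (successors {u, w, x, m}): φ is false.
For instance, at z:
  At z: q & <>r is false, ~q is true, so (q & <>r) -> ~q is true.
    At z: q is false, <>r is false, so q & <>r is false.
      At z: <>r requires r at some successor in {y, z}.
        At y: r is false.
        At z: r is false.
      So <>r is false at z.
Satisfying worlds: {u, v, w, y, z}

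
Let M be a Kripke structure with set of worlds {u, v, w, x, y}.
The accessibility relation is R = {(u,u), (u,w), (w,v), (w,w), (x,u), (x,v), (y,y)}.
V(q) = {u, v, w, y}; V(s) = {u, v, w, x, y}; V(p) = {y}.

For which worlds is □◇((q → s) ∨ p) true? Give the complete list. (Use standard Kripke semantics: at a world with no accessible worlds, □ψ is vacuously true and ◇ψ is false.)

u, v, y

Let φ = □◇((q → s) ∨ p). Evaluate φ at each world:
  u (successors {u, w}): φ is true.
  v (successors ∅): φ is true.
  w (successors {v, w}): φ is false.
  x (successors {u, v}): φ is false.
  y (successors {y}): φ is true.
For instance, at w:
  At w: □◇((q → s) ∨ p) requires ◇((q → s) ∨ p) at every successor {v, w}.
    ◇((q → s) ∨ p) fails at v, so □◇((q → s) ∨ p) is false at w.
      At v: no accessible worlds, so ◇((q → s) ∨ p) is false.
Satisfying worlds: {u, v, y}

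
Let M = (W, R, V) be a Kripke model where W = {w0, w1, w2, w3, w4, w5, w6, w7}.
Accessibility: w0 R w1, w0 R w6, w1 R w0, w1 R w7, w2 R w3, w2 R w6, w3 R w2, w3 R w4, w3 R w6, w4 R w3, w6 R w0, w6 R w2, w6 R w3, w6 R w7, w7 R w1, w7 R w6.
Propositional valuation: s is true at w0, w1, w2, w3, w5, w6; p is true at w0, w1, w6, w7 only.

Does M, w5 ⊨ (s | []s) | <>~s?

At w5: s | []s is true, <>~s is false, so (s | []s) | <>~s is true.
  At w5: s is true, []s is true, so s | []s is true.
    At w5: no accessible worlds, so []s holds vacuously.
  At w5: no accessible worlds, so <>~s is false.

Yes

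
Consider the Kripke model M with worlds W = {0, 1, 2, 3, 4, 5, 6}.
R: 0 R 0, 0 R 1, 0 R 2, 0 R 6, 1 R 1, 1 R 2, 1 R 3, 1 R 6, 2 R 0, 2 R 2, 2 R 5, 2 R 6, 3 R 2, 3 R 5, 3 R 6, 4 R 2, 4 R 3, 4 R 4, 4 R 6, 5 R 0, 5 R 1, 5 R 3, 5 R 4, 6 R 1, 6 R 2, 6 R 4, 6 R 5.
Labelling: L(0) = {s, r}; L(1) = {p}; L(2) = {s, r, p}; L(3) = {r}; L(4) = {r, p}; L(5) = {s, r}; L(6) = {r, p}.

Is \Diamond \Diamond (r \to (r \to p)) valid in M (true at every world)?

Yes

Let φ = \Diamond \Diamond (r \to (r \to p)). Evaluate φ at each world:
  0 (successors {0, 1, 2, 6}): φ is true.
  1 (successors {1, 2, 3, 6}): φ is true.
  2 (successors {0, 2, 5, 6}): φ is true.
  3 (successors {2, 5, 6}): φ is true.
  4 (successors {2, 3, 4, 6}): φ is true.
  5 (successors {0, 1, 3, 4}): φ is true.
  6 (successors {1, 2, 4, 5}): φ is true.
For instance, at 2:
  At 2: \Diamond \Diamond (r \to (r \to p)) requires \Diamond (r \to (r \to p)) at some successor in {0, 2, 5, 6}.
    \Diamond (r \to (r \to p)) holds at 0, so \Diamond \Diamond (r \to (r \to p)) is true at 2.
      At 0: \Diamond (r \to (r \to p)) requires r \to (r \to p) at some successor in {0, 1, 2, 6}.
        r \to (r \to p) holds at 1, so \Diamond (r \to (r \to p)) is true at 0.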